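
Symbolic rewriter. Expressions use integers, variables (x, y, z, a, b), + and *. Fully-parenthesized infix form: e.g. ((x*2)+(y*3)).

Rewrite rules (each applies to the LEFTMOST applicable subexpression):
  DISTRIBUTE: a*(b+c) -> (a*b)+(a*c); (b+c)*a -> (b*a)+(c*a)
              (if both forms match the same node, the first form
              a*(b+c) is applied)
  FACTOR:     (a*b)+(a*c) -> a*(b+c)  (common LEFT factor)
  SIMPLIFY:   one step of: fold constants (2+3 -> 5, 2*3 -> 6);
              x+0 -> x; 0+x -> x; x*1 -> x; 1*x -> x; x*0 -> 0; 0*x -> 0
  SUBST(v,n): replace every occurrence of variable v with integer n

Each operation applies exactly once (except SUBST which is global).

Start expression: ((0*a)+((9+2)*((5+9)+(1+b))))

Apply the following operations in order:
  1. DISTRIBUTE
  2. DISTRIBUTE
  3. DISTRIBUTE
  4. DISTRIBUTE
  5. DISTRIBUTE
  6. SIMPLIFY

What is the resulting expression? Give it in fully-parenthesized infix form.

Answer: (0+((((9*5)+(2*5))+((9*9)+(2*9)))+(((9+2)*1)+((9+2)*b))))

Derivation:
Start: ((0*a)+((9+2)*((5+9)+(1+b))))
Apply DISTRIBUTE at R (target: ((9+2)*((5+9)+(1+b)))): ((0*a)+((9+2)*((5+9)+(1+b)))) -> ((0*a)+(((9+2)*(5+9))+((9+2)*(1+b))))
Apply DISTRIBUTE at RL (target: ((9+2)*(5+9))): ((0*a)+(((9+2)*(5+9))+((9+2)*(1+b)))) -> ((0*a)+((((9+2)*5)+((9+2)*9))+((9+2)*(1+b))))
Apply DISTRIBUTE at RLL (target: ((9+2)*5)): ((0*a)+((((9+2)*5)+((9+2)*9))+((9+2)*(1+b)))) -> ((0*a)+((((9*5)+(2*5))+((9+2)*9))+((9+2)*(1+b))))
Apply DISTRIBUTE at RLR (target: ((9+2)*9)): ((0*a)+((((9*5)+(2*5))+((9+2)*9))+((9+2)*(1+b)))) -> ((0*a)+((((9*5)+(2*5))+((9*9)+(2*9)))+((9+2)*(1+b))))
Apply DISTRIBUTE at RR (target: ((9+2)*(1+b))): ((0*a)+((((9*5)+(2*5))+((9*9)+(2*9)))+((9+2)*(1+b)))) -> ((0*a)+((((9*5)+(2*5))+((9*9)+(2*9)))+(((9+2)*1)+((9+2)*b))))
Apply SIMPLIFY at L (target: (0*a)): ((0*a)+((((9*5)+(2*5))+((9*9)+(2*9)))+(((9+2)*1)+((9+2)*b)))) -> (0+((((9*5)+(2*5))+((9*9)+(2*9)))+(((9+2)*1)+((9+2)*b))))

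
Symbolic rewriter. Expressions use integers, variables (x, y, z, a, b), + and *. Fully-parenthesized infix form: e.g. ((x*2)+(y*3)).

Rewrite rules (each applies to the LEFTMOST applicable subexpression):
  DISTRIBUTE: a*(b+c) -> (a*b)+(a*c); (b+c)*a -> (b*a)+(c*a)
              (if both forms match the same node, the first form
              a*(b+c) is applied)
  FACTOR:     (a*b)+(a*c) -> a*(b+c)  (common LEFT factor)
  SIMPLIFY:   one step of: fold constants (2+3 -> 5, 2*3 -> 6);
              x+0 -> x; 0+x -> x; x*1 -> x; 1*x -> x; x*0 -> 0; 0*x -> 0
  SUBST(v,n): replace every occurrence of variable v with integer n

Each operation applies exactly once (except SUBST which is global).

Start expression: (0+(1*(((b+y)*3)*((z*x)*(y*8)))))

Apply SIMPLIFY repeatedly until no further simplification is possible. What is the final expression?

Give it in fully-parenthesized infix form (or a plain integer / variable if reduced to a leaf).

Answer: (((b+y)*3)*((z*x)*(y*8)))

Derivation:
Start: (0+(1*(((b+y)*3)*((z*x)*(y*8)))))
Step 1: at root: (0+(1*(((b+y)*3)*((z*x)*(y*8))))) -> (1*(((b+y)*3)*((z*x)*(y*8)))); overall: (0+(1*(((b+y)*3)*((z*x)*(y*8))))) -> (1*(((b+y)*3)*((z*x)*(y*8))))
Step 2: at root: (1*(((b+y)*3)*((z*x)*(y*8)))) -> (((b+y)*3)*((z*x)*(y*8))); overall: (1*(((b+y)*3)*((z*x)*(y*8)))) -> (((b+y)*3)*((z*x)*(y*8)))
Fixed point: (((b+y)*3)*((z*x)*(y*8)))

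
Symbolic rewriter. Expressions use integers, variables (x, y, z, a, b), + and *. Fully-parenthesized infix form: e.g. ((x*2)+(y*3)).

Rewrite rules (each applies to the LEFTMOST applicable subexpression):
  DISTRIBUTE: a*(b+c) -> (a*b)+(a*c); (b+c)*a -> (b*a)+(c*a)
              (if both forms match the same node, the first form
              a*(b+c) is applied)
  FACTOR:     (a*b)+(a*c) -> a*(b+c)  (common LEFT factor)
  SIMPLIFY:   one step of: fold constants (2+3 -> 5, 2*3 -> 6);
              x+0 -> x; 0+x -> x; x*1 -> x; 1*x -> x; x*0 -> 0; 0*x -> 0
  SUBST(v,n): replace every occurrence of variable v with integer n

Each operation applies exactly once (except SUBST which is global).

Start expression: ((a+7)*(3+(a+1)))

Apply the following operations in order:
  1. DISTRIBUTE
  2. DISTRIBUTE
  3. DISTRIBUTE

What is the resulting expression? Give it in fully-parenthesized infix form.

Answer: (((a*3)+(7*3))+(((a+7)*a)+((a+7)*1)))

Derivation:
Start: ((a+7)*(3+(a+1)))
Apply DISTRIBUTE at root (target: ((a+7)*(3+(a+1)))): ((a+7)*(3+(a+1))) -> (((a+7)*3)+((a+7)*(a+1)))
Apply DISTRIBUTE at L (target: ((a+7)*3)): (((a+7)*3)+((a+7)*(a+1))) -> (((a*3)+(7*3))+((a+7)*(a+1)))
Apply DISTRIBUTE at R (target: ((a+7)*(a+1))): (((a*3)+(7*3))+((a+7)*(a+1))) -> (((a*3)+(7*3))+(((a+7)*a)+((a+7)*1)))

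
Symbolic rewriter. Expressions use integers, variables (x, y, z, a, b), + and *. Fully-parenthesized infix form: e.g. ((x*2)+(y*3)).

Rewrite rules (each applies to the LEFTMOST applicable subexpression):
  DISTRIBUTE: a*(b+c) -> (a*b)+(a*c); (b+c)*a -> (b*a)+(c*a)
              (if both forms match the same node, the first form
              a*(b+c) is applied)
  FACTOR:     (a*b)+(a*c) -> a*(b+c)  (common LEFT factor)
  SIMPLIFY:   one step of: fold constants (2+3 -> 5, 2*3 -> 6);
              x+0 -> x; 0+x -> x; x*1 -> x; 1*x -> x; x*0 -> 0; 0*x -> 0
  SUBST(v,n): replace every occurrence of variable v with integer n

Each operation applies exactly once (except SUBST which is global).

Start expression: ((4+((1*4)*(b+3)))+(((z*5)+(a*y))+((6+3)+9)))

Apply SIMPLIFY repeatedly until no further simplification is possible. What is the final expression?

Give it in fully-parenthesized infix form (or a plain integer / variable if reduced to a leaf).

Answer: ((4+(4*(b+3)))+(((z*5)+(a*y))+18))

Derivation:
Start: ((4+((1*4)*(b+3)))+(((z*5)+(a*y))+((6+3)+9)))
Step 1: at LRL: (1*4) -> 4; overall: ((4+((1*4)*(b+3)))+(((z*5)+(a*y))+((6+3)+9))) -> ((4+(4*(b+3)))+(((z*5)+(a*y))+((6+3)+9)))
Step 2: at RRL: (6+3) -> 9; overall: ((4+(4*(b+3)))+(((z*5)+(a*y))+((6+3)+9))) -> ((4+(4*(b+3)))+(((z*5)+(a*y))+(9+9)))
Step 3: at RR: (9+9) -> 18; overall: ((4+(4*(b+3)))+(((z*5)+(a*y))+(9+9))) -> ((4+(4*(b+3)))+(((z*5)+(a*y))+18))
Fixed point: ((4+(4*(b+3)))+(((z*5)+(a*y))+18))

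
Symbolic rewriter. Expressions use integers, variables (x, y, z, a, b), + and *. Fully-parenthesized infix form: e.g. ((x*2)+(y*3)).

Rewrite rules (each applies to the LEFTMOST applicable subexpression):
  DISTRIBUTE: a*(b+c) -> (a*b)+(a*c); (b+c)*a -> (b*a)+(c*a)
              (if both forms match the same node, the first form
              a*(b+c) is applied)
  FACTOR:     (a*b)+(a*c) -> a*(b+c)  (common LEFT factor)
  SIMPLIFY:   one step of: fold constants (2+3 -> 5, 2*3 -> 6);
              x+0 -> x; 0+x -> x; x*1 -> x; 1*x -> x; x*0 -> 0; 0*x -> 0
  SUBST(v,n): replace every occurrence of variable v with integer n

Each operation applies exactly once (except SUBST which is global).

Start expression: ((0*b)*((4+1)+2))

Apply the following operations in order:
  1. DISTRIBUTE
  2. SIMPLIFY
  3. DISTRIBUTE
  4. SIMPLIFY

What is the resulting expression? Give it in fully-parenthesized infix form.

Start: ((0*b)*((4+1)+2))
Apply DISTRIBUTE at root (target: ((0*b)*((4+1)+2))): ((0*b)*((4+1)+2)) -> (((0*b)*(4+1))+((0*b)*2))
Apply SIMPLIFY at LL (target: (0*b)): (((0*b)*(4+1))+((0*b)*2)) -> ((0*(4+1))+((0*b)*2))
Apply DISTRIBUTE at L (target: (0*(4+1))): ((0*(4+1))+((0*b)*2)) -> (((0*4)+(0*1))+((0*b)*2))
Apply SIMPLIFY at LL (target: (0*4)): (((0*4)+(0*1))+((0*b)*2)) -> ((0+(0*1))+((0*b)*2))

Answer: ((0+(0*1))+((0*b)*2))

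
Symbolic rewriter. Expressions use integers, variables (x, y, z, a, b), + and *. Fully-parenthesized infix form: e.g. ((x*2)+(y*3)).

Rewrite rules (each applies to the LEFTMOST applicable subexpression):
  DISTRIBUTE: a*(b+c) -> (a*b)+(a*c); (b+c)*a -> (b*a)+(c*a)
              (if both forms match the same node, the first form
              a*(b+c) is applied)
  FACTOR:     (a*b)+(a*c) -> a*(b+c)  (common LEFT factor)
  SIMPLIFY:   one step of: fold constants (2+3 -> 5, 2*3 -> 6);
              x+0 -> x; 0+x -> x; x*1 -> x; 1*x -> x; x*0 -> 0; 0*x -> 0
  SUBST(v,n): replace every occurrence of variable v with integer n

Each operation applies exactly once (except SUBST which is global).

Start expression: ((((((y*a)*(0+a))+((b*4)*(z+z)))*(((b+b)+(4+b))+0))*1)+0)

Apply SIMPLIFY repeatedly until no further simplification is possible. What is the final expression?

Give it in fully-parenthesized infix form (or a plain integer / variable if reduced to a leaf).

Answer: ((((y*a)*a)+((b*4)*(z+z)))*((b+b)+(4+b)))

Derivation:
Start: ((((((y*a)*(0+a))+((b*4)*(z+z)))*(((b+b)+(4+b))+0))*1)+0)
Step 1: at root: ((((((y*a)*(0+a))+((b*4)*(z+z)))*(((b+b)+(4+b))+0))*1)+0) -> (((((y*a)*(0+a))+((b*4)*(z+z)))*(((b+b)+(4+b))+0))*1); overall: ((((((y*a)*(0+a))+((b*4)*(z+z)))*(((b+b)+(4+b))+0))*1)+0) -> (((((y*a)*(0+a))+((b*4)*(z+z)))*(((b+b)+(4+b))+0))*1)
Step 2: at root: (((((y*a)*(0+a))+((b*4)*(z+z)))*(((b+b)+(4+b))+0))*1) -> ((((y*a)*(0+a))+((b*4)*(z+z)))*(((b+b)+(4+b))+0)); overall: (((((y*a)*(0+a))+((b*4)*(z+z)))*(((b+b)+(4+b))+0))*1) -> ((((y*a)*(0+a))+((b*4)*(z+z)))*(((b+b)+(4+b))+0))
Step 3: at LLR: (0+a) -> a; overall: ((((y*a)*(0+a))+((b*4)*(z+z)))*(((b+b)+(4+b))+0)) -> ((((y*a)*a)+((b*4)*(z+z)))*(((b+b)+(4+b))+0))
Step 4: at R: (((b+b)+(4+b))+0) -> ((b+b)+(4+b)); overall: ((((y*a)*a)+((b*4)*(z+z)))*(((b+b)+(4+b))+0)) -> ((((y*a)*a)+((b*4)*(z+z)))*((b+b)+(4+b)))
Fixed point: ((((y*a)*a)+((b*4)*(z+z)))*((b+b)+(4+b)))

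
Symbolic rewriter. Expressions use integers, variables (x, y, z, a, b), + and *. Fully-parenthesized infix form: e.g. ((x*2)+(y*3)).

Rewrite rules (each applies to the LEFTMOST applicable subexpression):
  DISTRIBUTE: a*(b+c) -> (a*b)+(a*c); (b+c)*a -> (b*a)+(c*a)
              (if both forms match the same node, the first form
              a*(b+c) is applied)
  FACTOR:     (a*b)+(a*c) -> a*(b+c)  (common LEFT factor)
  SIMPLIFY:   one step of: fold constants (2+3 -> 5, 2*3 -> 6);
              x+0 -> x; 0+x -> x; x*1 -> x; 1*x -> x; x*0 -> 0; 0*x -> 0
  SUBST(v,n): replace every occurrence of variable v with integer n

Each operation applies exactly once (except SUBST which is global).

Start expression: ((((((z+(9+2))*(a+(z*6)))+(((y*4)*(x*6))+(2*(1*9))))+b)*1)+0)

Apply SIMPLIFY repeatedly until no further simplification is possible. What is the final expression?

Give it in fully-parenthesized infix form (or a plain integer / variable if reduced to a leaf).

Start: ((((((z+(9+2))*(a+(z*6)))+(((y*4)*(x*6))+(2*(1*9))))+b)*1)+0)
Step 1: at root: ((((((z+(9+2))*(a+(z*6)))+(((y*4)*(x*6))+(2*(1*9))))+b)*1)+0) -> (((((z+(9+2))*(a+(z*6)))+(((y*4)*(x*6))+(2*(1*9))))+b)*1); overall: ((((((z+(9+2))*(a+(z*6)))+(((y*4)*(x*6))+(2*(1*9))))+b)*1)+0) -> (((((z+(9+2))*(a+(z*6)))+(((y*4)*(x*6))+(2*(1*9))))+b)*1)
Step 2: at root: (((((z+(9+2))*(a+(z*6)))+(((y*4)*(x*6))+(2*(1*9))))+b)*1) -> ((((z+(9+2))*(a+(z*6)))+(((y*4)*(x*6))+(2*(1*9))))+b); overall: (((((z+(9+2))*(a+(z*6)))+(((y*4)*(x*6))+(2*(1*9))))+b)*1) -> ((((z+(9+2))*(a+(z*6)))+(((y*4)*(x*6))+(2*(1*9))))+b)
Step 3: at LLLR: (9+2) -> 11; overall: ((((z+(9+2))*(a+(z*6)))+(((y*4)*(x*6))+(2*(1*9))))+b) -> ((((z+11)*(a+(z*6)))+(((y*4)*(x*6))+(2*(1*9))))+b)
Step 4: at LRRR: (1*9) -> 9; overall: ((((z+11)*(a+(z*6)))+(((y*4)*(x*6))+(2*(1*9))))+b) -> ((((z+11)*(a+(z*6)))+(((y*4)*(x*6))+(2*9)))+b)
Step 5: at LRR: (2*9) -> 18; overall: ((((z+11)*(a+(z*6)))+(((y*4)*(x*6))+(2*9)))+b) -> ((((z+11)*(a+(z*6)))+(((y*4)*(x*6))+18))+b)
Fixed point: ((((z+11)*(a+(z*6)))+(((y*4)*(x*6))+18))+b)

Answer: ((((z+11)*(a+(z*6)))+(((y*4)*(x*6))+18))+b)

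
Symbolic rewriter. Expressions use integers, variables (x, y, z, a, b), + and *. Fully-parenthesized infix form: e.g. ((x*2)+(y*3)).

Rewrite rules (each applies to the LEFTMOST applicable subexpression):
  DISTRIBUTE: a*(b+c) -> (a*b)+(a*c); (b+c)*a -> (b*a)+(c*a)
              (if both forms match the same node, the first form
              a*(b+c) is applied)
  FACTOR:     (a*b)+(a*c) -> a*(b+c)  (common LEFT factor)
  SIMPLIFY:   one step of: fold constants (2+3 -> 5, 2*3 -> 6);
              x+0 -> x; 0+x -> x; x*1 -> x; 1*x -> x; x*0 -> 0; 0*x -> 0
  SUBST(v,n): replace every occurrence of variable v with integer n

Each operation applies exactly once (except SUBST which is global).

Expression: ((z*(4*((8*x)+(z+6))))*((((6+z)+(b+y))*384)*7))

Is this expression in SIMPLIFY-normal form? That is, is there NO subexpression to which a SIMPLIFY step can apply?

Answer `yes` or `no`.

Answer: yes

Derivation:
Expression: ((z*(4*((8*x)+(z+6))))*((((6+z)+(b+y))*384)*7))
Scanning for simplifiable subexpressions (pre-order)...
  at root: ((z*(4*((8*x)+(z+6))))*((((6+z)+(b+y))*384)*7)) (not simplifiable)
  at L: (z*(4*((8*x)+(z+6)))) (not simplifiable)
  at LR: (4*((8*x)+(z+6))) (not simplifiable)
  at LRR: ((8*x)+(z+6)) (not simplifiable)
  at LRRL: (8*x) (not simplifiable)
  at LRRR: (z+6) (not simplifiable)
  at R: ((((6+z)+(b+y))*384)*7) (not simplifiable)
  at RL: (((6+z)+(b+y))*384) (not simplifiable)
  at RLL: ((6+z)+(b+y)) (not simplifiable)
  at RLLL: (6+z) (not simplifiable)
  at RLLR: (b+y) (not simplifiable)
Result: no simplifiable subexpression found -> normal form.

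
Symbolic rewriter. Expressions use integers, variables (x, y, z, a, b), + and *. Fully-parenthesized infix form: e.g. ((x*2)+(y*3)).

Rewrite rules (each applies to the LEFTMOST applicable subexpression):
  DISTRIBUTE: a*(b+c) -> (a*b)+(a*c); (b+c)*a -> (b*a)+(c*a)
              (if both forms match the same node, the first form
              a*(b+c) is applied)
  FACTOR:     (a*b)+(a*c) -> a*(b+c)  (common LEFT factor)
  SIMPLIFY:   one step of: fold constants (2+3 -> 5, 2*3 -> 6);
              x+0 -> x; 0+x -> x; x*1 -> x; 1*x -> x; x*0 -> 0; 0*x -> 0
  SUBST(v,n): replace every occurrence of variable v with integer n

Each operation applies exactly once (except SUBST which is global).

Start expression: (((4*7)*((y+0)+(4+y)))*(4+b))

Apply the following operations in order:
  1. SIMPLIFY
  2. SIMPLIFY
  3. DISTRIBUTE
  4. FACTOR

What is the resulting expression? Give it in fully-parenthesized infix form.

Start: (((4*7)*((y+0)+(4+y)))*(4+b))
Apply SIMPLIFY at LL (target: (4*7)): (((4*7)*((y+0)+(4+y)))*(4+b)) -> ((28*((y+0)+(4+y)))*(4+b))
Apply SIMPLIFY at LRL (target: (y+0)): ((28*((y+0)+(4+y)))*(4+b)) -> ((28*(y+(4+y)))*(4+b))
Apply DISTRIBUTE at root (target: ((28*(y+(4+y)))*(4+b))): ((28*(y+(4+y)))*(4+b)) -> (((28*(y+(4+y)))*4)+((28*(y+(4+y)))*b))
Apply FACTOR at root (target: (((28*(y+(4+y)))*4)+((28*(y+(4+y)))*b))): (((28*(y+(4+y)))*4)+((28*(y+(4+y)))*b)) -> ((28*(y+(4+y)))*(4+b))

Answer: ((28*(y+(4+y)))*(4+b))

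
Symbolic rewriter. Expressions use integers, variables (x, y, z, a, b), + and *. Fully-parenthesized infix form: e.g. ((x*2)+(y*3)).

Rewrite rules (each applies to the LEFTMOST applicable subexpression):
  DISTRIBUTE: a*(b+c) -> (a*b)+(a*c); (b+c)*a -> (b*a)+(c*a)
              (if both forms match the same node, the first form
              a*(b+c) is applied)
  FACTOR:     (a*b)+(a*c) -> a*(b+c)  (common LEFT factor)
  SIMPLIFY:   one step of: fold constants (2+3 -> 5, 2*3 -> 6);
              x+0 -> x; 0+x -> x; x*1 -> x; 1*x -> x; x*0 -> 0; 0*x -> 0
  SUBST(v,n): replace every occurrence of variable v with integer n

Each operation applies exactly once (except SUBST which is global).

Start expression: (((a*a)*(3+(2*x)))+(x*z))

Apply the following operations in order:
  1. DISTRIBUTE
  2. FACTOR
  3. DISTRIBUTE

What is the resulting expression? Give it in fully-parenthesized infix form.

Answer: ((((a*a)*3)+((a*a)*(2*x)))+(x*z))

Derivation:
Start: (((a*a)*(3+(2*x)))+(x*z))
Apply DISTRIBUTE at L (target: ((a*a)*(3+(2*x)))): (((a*a)*(3+(2*x)))+(x*z)) -> ((((a*a)*3)+((a*a)*(2*x)))+(x*z))
Apply FACTOR at L (target: (((a*a)*3)+((a*a)*(2*x)))): ((((a*a)*3)+((a*a)*(2*x)))+(x*z)) -> (((a*a)*(3+(2*x)))+(x*z))
Apply DISTRIBUTE at L (target: ((a*a)*(3+(2*x)))): (((a*a)*(3+(2*x)))+(x*z)) -> ((((a*a)*3)+((a*a)*(2*x)))+(x*z))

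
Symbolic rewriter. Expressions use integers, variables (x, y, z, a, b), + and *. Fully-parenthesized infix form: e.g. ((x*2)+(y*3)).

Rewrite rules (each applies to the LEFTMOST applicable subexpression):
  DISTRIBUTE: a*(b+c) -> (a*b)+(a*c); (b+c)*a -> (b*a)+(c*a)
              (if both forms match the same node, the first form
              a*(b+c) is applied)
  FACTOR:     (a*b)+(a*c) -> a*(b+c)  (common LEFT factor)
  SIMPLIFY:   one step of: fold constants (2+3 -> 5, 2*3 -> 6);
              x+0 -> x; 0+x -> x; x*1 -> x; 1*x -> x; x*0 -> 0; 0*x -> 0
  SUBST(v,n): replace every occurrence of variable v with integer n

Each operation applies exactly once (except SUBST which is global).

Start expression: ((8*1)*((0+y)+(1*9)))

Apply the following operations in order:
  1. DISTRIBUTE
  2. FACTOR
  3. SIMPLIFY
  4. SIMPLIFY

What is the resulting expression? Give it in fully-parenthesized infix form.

Start: ((8*1)*((0+y)+(1*9)))
Apply DISTRIBUTE at root (target: ((8*1)*((0+y)+(1*9)))): ((8*1)*((0+y)+(1*9))) -> (((8*1)*(0+y))+((8*1)*(1*9)))
Apply FACTOR at root (target: (((8*1)*(0+y))+((8*1)*(1*9)))): (((8*1)*(0+y))+((8*1)*(1*9))) -> ((8*1)*((0+y)+(1*9)))
Apply SIMPLIFY at L (target: (8*1)): ((8*1)*((0+y)+(1*9))) -> (8*((0+y)+(1*9)))
Apply SIMPLIFY at RL (target: (0+y)): (8*((0+y)+(1*9))) -> (8*(y+(1*9)))

Answer: (8*(y+(1*9)))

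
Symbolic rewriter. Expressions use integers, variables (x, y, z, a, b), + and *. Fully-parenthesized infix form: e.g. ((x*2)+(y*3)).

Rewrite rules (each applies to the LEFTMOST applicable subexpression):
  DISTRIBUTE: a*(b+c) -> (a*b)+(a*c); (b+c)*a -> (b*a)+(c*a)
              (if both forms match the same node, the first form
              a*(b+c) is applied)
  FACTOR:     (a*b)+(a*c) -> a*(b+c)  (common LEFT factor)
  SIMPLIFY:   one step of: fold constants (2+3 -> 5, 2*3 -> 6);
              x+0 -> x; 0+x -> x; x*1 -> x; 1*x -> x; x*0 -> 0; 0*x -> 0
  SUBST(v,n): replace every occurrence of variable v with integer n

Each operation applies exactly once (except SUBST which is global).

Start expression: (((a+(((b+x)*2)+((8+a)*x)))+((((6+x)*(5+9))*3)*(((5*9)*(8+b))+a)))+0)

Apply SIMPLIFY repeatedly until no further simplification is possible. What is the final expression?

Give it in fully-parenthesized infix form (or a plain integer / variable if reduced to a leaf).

Answer: ((a+(((b+x)*2)+((8+a)*x)))+((((6+x)*14)*3)*((45*(8+b))+a)))

Derivation:
Start: (((a+(((b+x)*2)+((8+a)*x)))+((((6+x)*(5+9))*3)*(((5*9)*(8+b))+a)))+0)
Step 1: at root: (((a+(((b+x)*2)+((8+a)*x)))+((((6+x)*(5+9))*3)*(((5*9)*(8+b))+a)))+0) -> ((a+(((b+x)*2)+((8+a)*x)))+((((6+x)*(5+9))*3)*(((5*9)*(8+b))+a))); overall: (((a+(((b+x)*2)+((8+a)*x)))+((((6+x)*(5+9))*3)*(((5*9)*(8+b))+a)))+0) -> ((a+(((b+x)*2)+((8+a)*x)))+((((6+x)*(5+9))*3)*(((5*9)*(8+b))+a)))
Step 2: at RLLR: (5+9) -> 14; overall: ((a+(((b+x)*2)+((8+a)*x)))+((((6+x)*(5+9))*3)*(((5*9)*(8+b))+a))) -> ((a+(((b+x)*2)+((8+a)*x)))+((((6+x)*14)*3)*(((5*9)*(8+b))+a)))
Step 3: at RRLL: (5*9) -> 45; overall: ((a+(((b+x)*2)+((8+a)*x)))+((((6+x)*14)*3)*(((5*9)*(8+b))+a))) -> ((a+(((b+x)*2)+((8+a)*x)))+((((6+x)*14)*3)*((45*(8+b))+a)))
Fixed point: ((a+(((b+x)*2)+((8+a)*x)))+((((6+x)*14)*3)*((45*(8+b))+a)))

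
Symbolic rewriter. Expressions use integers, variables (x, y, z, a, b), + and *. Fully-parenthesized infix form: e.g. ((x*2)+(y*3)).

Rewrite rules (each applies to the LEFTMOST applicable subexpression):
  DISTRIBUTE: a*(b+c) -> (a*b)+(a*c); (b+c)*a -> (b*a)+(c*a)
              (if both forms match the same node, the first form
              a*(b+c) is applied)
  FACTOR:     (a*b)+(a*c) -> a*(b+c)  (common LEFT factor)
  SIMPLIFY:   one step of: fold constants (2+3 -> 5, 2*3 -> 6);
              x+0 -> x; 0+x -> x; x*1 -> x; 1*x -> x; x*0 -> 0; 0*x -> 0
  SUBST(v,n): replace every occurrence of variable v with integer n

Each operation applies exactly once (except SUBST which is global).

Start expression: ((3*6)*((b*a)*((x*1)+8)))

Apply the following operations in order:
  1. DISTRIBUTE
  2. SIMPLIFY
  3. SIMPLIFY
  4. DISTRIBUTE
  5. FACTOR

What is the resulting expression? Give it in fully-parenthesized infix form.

Start: ((3*6)*((b*a)*((x*1)+8)))
Apply DISTRIBUTE at R (target: ((b*a)*((x*1)+8))): ((3*6)*((b*a)*((x*1)+8))) -> ((3*6)*(((b*a)*(x*1))+((b*a)*8)))
Apply SIMPLIFY at L (target: (3*6)): ((3*6)*(((b*a)*(x*1))+((b*a)*8))) -> (18*(((b*a)*(x*1))+((b*a)*8)))
Apply SIMPLIFY at RLR (target: (x*1)): (18*(((b*a)*(x*1))+((b*a)*8))) -> (18*(((b*a)*x)+((b*a)*8)))
Apply DISTRIBUTE at root (target: (18*(((b*a)*x)+((b*a)*8)))): (18*(((b*a)*x)+((b*a)*8))) -> ((18*((b*a)*x))+(18*((b*a)*8)))
Apply FACTOR at root (target: ((18*((b*a)*x))+(18*((b*a)*8)))): ((18*((b*a)*x))+(18*((b*a)*8))) -> (18*(((b*a)*x)+((b*a)*8)))

Answer: (18*(((b*a)*x)+((b*a)*8)))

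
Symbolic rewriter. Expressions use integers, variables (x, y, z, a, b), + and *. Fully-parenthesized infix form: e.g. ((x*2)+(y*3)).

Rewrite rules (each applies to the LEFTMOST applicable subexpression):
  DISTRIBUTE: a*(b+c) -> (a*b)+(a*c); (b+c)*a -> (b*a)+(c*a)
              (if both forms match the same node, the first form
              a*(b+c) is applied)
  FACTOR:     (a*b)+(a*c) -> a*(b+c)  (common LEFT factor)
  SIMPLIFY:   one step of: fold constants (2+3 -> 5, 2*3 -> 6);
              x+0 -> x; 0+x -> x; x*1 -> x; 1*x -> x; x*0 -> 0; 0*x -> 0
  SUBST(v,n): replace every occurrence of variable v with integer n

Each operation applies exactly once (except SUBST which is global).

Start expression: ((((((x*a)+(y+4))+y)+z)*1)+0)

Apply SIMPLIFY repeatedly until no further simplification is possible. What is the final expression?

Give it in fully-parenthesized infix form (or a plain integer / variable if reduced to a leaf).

Answer: ((((x*a)+(y+4))+y)+z)

Derivation:
Start: ((((((x*a)+(y+4))+y)+z)*1)+0)
Step 1: at root: ((((((x*a)+(y+4))+y)+z)*1)+0) -> (((((x*a)+(y+4))+y)+z)*1); overall: ((((((x*a)+(y+4))+y)+z)*1)+0) -> (((((x*a)+(y+4))+y)+z)*1)
Step 2: at root: (((((x*a)+(y+4))+y)+z)*1) -> ((((x*a)+(y+4))+y)+z); overall: (((((x*a)+(y+4))+y)+z)*1) -> ((((x*a)+(y+4))+y)+z)
Fixed point: ((((x*a)+(y+4))+y)+z)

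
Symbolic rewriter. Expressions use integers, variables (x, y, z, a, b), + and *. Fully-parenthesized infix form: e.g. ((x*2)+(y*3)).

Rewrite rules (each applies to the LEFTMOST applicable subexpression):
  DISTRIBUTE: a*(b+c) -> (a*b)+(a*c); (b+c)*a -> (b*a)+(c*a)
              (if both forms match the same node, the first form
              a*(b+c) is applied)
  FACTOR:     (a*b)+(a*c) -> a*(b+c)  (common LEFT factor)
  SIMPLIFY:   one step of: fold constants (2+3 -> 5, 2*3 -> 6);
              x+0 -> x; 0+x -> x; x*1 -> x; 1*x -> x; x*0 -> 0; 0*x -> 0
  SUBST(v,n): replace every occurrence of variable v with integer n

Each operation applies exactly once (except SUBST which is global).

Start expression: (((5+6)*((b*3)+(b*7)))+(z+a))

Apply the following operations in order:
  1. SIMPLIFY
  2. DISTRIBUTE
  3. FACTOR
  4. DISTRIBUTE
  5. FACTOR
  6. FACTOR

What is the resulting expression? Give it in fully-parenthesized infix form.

Start: (((5+6)*((b*3)+(b*7)))+(z+a))
Apply SIMPLIFY at LL (target: (5+6)): (((5+6)*((b*3)+(b*7)))+(z+a)) -> ((11*((b*3)+(b*7)))+(z+a))
Apply DISTRIBUTE at L (target: (11*((b*3)+(b*7)))): ((11*((b*3)+(b*7)))+(z+a)) -> (((11*(b*3))+(11*(b*7)))+(z+a))
Apply FACTOR at L (target: ((11*(b*3))+(11*(b*7)))): (((11*(b*3))+(11*(b*7)))+(z+a)) -> ((11*((b*3)+(b*7)))+(z+a))
Apply DISTRIBUTE at L (target: (11*((b*3)+(b*7)))): ((11*((b*3)+(b*7)))+(z+a)) -> (((11*(b*3))+(11*(b*7)))+(z+a))
Apply FACTOR at L (target: ((11*(b*3))+(11*(b*7)))): (((11*(b*3))+(11*(b*7)))+(z+a)) -> ((11*((b*3)+(b*7)))+(z+a))
Apply FACTOR at LR (target: ((b*3)+(b*7))): ((11*((b*3)+(b*7)))+(z+a)) -> ((11*(b*(3+7)))+(z+a))

Answer: ((11*(b*(3+7)))+(z+a))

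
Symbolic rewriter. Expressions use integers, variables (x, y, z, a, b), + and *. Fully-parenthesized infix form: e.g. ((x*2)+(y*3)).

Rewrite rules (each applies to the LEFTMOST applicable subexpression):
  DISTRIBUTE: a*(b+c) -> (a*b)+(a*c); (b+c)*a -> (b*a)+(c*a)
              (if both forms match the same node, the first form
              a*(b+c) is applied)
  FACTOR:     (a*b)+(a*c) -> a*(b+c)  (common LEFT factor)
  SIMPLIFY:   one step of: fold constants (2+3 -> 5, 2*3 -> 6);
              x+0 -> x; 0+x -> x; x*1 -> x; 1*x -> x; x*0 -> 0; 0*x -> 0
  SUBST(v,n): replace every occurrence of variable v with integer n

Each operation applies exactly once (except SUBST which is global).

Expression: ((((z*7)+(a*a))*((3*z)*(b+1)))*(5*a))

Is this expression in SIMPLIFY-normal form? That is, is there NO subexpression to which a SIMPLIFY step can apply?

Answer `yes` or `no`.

Answer: yes

Derivation:
Expression: ((((z*7)+(a*a))*((3*z)*(b+1)))*(5*a))
Scanning for simplifiable subexpressions (pre-order)...
  at root: ((((z*7)+(a*a))*((3*z)*(b+1)))*(5*a)) (not simplifiable)
  at L: (((z*7)+(a*a))*((3*z)*(b+1))) (not simplifiable)
  at LL: ((z*7)+(a*a)) (not simplifiable)
  at LLL: (z*7) (not simplifiable)
  at LLR: (a*a) (not simplifiable)
  at LR: ((3*z)*(b+1)) (not simplifiable)
  at LRL: (3*z) (not simplifiable)
  at LRR: (b+1) (not simplifiable)
  at R: (5*a) (not simplifiable)
Result: no simplifiable subexpression found -> normal form.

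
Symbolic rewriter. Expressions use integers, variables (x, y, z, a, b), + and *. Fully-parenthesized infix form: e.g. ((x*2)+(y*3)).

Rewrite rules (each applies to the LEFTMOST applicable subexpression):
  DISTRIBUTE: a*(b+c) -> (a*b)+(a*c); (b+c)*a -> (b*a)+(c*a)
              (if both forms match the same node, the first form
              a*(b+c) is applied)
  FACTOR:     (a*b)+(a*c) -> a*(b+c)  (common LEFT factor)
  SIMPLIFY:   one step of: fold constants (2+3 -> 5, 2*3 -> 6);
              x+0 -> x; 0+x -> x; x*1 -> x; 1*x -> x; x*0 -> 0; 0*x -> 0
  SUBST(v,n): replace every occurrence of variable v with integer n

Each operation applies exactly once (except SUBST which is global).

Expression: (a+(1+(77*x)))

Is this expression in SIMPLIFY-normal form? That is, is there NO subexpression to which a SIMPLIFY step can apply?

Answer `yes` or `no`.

Expression: (a+(1+(77*x)))
Scanning for simplifiable subexpressions (pre-order)...
  at root: (a+(1+(77*x))) (not simplifiable)
  at R: (1+(77*x)) (not simplifiable)
  at RR: (77*x) (not simplifiable)
Result: no simplifiable subexpression found -> normal form.

Answer: yes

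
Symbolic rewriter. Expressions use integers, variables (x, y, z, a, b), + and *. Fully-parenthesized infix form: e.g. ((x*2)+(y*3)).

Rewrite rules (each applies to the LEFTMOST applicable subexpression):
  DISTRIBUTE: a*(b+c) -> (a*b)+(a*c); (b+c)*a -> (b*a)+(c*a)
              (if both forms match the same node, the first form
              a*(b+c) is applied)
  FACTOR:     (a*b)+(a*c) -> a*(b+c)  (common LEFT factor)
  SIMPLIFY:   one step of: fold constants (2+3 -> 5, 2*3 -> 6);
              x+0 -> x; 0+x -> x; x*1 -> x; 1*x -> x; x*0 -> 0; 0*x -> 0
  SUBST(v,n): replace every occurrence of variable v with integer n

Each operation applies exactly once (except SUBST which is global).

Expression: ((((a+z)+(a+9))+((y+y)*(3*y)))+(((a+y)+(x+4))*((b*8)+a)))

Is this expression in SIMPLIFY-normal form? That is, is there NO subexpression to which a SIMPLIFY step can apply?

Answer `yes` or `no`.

Answer: yes

Derivation:
Expression: ((((a+z)+(a+9))+((y+y)*(3*y)))+(((a+y)+(x+4))*((b*8)+a)))
Scanning for simplifiable subexpressions (pre-order)...
  at root: ((((a+z)+(a+9))+((y+y)*(3*y)))+(((a+y)+(x+4))*((b*8)+a))) (not simplifiable)
  at L: (((a+z)+(a+9))+((y+y)*(3*y))) (not simplifiable)
  at LL: ((a+z)+(a+9)) (not simplifiable)
  at LLL: (a+z) (not simplifiable)
  at LLR: (a+9) (not simplifiable)
  at LR: ((y+y)*(3*y)) (not simplifiable)
  at LRL: (y+y) (not simplifiable)
  at LRR: (3*y) (not simplifiable)
  at R: (((a+y)+(x+4))*((b*8)+a)) (not simplifiable)
  at RL: ((a+y)+(x+4)) (not simplifiable)
  at RLL: (a+y) (not simplifiable)
  at RLR: (x+4) (not simplifiable)
  at RR: ((b*8)+a) (not simplifiable)
  at RRL: (b*8) (not simplifiable)
Result: no simplifiable subexpression found -> normal form.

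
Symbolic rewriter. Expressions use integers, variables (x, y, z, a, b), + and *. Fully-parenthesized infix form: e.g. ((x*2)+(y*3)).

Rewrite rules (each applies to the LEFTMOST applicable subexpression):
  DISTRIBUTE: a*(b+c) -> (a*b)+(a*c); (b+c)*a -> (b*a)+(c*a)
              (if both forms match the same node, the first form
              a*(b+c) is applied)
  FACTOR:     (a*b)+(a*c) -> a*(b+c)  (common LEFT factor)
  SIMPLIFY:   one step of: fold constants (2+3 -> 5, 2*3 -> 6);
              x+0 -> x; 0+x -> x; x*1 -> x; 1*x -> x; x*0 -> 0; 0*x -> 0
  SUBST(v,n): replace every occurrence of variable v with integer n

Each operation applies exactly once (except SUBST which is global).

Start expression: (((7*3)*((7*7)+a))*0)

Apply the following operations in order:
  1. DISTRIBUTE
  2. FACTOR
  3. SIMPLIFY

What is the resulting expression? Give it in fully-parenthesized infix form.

Answer: 0

Derivation:
Start: (((7*3)*((7*7)+a))*0)
Apply DISTRIBUTE at L (target: ((7*3)*((7*7)+a))): (((7*3)*((7*7)+a))*0) -> ((((7*3)*(7*7))+((7*3)*a))*0)
Apply FACTOR at L (target: (((7*3)*(7*7))+((7*3)*a))): ((((7*3)*(7*7))+((7*3)*a))*0) -> (((7*3)*((7*7)+a))*0)
Apply SIMPLIFY at root (target: (((7*3)*((7*7)+a))*0)): (((7*3)*((7*7)+a))*0) -> 0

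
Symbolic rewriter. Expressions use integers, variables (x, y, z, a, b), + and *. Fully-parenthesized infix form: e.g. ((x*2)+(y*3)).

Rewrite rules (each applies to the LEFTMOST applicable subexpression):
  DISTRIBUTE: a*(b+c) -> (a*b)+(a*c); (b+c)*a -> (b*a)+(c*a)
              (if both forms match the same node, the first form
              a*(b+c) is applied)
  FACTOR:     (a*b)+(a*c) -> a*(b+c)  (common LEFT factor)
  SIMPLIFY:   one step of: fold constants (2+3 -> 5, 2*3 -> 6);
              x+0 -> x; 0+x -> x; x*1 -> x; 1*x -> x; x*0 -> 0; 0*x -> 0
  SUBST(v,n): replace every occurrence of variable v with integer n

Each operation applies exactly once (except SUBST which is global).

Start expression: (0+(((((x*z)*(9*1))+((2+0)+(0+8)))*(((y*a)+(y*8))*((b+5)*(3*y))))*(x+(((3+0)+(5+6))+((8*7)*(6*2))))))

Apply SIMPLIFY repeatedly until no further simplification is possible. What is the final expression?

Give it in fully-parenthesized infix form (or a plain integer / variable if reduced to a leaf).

Start: (0+(((((x*z)*(9*1))+((2+0)+(0+8)))*(((y*a)+(y*8))*((b+5)*(3*y))))*(x+(((3+0)+(5+6))+((8*7)*(6*2))))))
Step 1: at root: (0+(((((x*z)*(9*1))+((2+0)+(0+8)))*(((y*a)+(y*8))*((b+5)*(3*y))))*(x+(((3+0)+(5+6))+((8*7)*(6*2)))))) -> (((((x*z)*(9*1))+((2+0)+(0+8)))*(((y*a)+(y*8))*((b+5)*(3*y))))*(x+(((3+0)+(5+6))+((8*7)*(6*2))))); overall: (0+(((((x*z)*(9*1))+((2+0)+(0+8)))*(((y*a)+(y*8))*((b+5)*(3*y))))*(x+(((3+0)+(5+6))+((8*7)*(6*2)))))) -> (((((x*z)*(9*1))+((2+0)+(0+8)))*(((y*a)+(y*8))*((b+5)*(3*y))))*(x+(((3+0)+(5+6))+((8*7)*(6*2)))))
Step 2: at LLLR: (9*1) -> 9; overall: (((((x*z)*(9*1))+((2+0)+(0+8)))*(((y*a)+(y*8))*((b+5)*(3*y))))*(x+(((3+0)+(5+6))+((8*7)*(6*2))))) -> (((((x*z)*9)+((2+0)+(0+8)))*(((y*a)+(y*8))*((b+5)*(3*y))))*(x+(((3+0)+(5+6))+((8*7)*(6*2)))))
Step 3: at LLRL: (2+0) -> 2; overall: (((((x*z)*9)+((2+0)+(0+8)))*(((y*a)+(y*8))*((b+5)*(3*y))))*(x+(((3+0)+(5+6))+((8*7)*(6*2))))) -> (((((x*z)*9)+(2+(0+8)))*(((y*a)+(y*8))*((b+5)*(3*y))))*(x+(((3+0)+(5+6))+((8*7)*(6*2)))))
Step 4: at LLRR: (0+8) -> 8; overall: (((((x*z)*9)+(2+(0+8)))*(((y*a)+(y*8))*((b+5)*(3*y))))*(x+(((3+0)+(5+6))+((8*7)*(6*2))))) -> (((((x*z)*9)+(2+8))*(((y*a)+(y*8))*((b+5)*(3*y))))*(x+(((3+0)+(5+6))+((8*7)*(6*2)))))
Step 5: at LLR: (2+8) -> 10; overall: (((((x*z)*9)+(2+8))*(((y*a)+(y*8))*((b+5)*(3*y))))*(x+(((3+0)+(5+6))+((8*7)*(6*2))))) -> (((((x*z)*9)+10)*(((y*a)+(y*8))*((b+5)*(3*y))))*(x+(((3+0)+(5+6))+((8*7)*(6*2)))))
Step 6: at RRLL: (3+0) -> 3; overall: (((((x*z)*9)+10)*(((y*a)+(y*8))*((b+5)*(3*y))))*(x+(((3+0)+(5+6))+((8*7)*(6*2))))) -> (((((x*z)*9)+10)*(((y*a)+(y*8))*((b+5)*(3*y))))*(x+((3+(5+6))+((8*7)*(6*2)))))
Step 7: at RRLR: (5+6) -> 11; overall: (((((x*z)*9)+10)*(((y*a)+(y*8))*((b+5)*(3*y))))*(x+((3+(5+6))+((8*7)*(6*2))))) -> (((((x*z)*9)+10)*(((y*a)+(y*8))*((b+5)*(3*y))))*(x+((3+11)+((8*7)*(6*2)))))
Step 8: at RRL: (3+11) -> 14; overall: (((((x*z)*9)+10)*(((y*a)+(y*8))*((b+5)*(3*y))))*(x+((3+11)+((8*7)*(6*2))))) -> (((((x*z)*9)+10)*(((y*a)+(y*8))*((b+5)*(3*y))))*(x+(14+((8*7)*(6*2)))))
Step 9: at RRRL: (8*7) -> 56; overall: (((((x*z)*9)+10)*(((y*a)+(y*8))*((b+5)*(3*y))))*(x+(14+((8*7)*(6*2))))) -> (((((x*z)*9)+10)*(((y*a)+(y*8))*((b+5)*(3*y))))*(x+(14+(56*(6*2)))))
Step 10: at RRRR: (6*2) -> 12; overall: (((((x*z)*9)+10)*(((y*a)+(y*8))*((b+5)*(3*y))))*(x+(14+(56*(6*2))))) -> (((((x*z)*9)+10)*(((y*a)+(y*8))*((b+5)*(3*y))))*(x+(14+(56*12))))
Step 11: at RRR: (56*12) -> 672; overall: (((((x*z)*9)+10)*(((y*a)+(y*8))*((b+5)*(3*y))))*(x+(14+(56*12)))) -> (((((x*z)*9)+10)*(((y*a)+(y*8))*((b+5)*(3*y))))*(x+(14+672)))
Step 12: at RR: (14+672) -> 686; overall: (((((x*z)*9)+10)*(((y*a)+(y*8))*((b+5)*(3*y))))*(x+(14+672))) -> (((((x*z)*9)+10)*(((y*a)+(y*8))*((b+5)*(3*y))))*(x+686))
Fixed point: (((((x*z)*9)+10)*(((y*a)+(y*8))*((b+5)*(3*y))))*(x+686))

Answer: (((((x*z)*9)+10)*(((y*a)+(y*8))*((b+5)*(3*y))))*(x+686))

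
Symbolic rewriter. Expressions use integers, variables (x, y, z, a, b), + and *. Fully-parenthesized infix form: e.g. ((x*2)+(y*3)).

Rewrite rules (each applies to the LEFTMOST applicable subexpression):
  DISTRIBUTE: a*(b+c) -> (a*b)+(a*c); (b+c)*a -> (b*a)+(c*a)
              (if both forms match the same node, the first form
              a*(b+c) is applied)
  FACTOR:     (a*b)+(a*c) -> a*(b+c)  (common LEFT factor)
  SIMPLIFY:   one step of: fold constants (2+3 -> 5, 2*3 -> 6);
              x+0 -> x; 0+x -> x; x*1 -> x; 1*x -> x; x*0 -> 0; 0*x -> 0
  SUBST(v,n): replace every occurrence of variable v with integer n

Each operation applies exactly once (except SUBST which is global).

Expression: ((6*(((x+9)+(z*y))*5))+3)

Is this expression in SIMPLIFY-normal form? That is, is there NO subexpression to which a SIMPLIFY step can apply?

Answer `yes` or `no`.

Answer: yes

Derivation:
Expression: ((6*(((x+9)+(z*y))*5))+3)
Scanning for simplifiable subexpressions (pre-order)...
  at root: ((6*(((x+9)+(z*y))*5))+3) (not simplifiable)
  at L: (6*(((x+9)+(z*y))*5)) (not simplifiable)
  at LR: (((x+9)+(z*y))*5) (not simplifiable)
  at LRL: ((x+9)+(z*y)) (not simplifiable)
  at LRLL: (x+9) (not simplifiable)
  at LRLR: (z*y) (not simplifiable)
Result: no simplifiable subexpression found -> normal form.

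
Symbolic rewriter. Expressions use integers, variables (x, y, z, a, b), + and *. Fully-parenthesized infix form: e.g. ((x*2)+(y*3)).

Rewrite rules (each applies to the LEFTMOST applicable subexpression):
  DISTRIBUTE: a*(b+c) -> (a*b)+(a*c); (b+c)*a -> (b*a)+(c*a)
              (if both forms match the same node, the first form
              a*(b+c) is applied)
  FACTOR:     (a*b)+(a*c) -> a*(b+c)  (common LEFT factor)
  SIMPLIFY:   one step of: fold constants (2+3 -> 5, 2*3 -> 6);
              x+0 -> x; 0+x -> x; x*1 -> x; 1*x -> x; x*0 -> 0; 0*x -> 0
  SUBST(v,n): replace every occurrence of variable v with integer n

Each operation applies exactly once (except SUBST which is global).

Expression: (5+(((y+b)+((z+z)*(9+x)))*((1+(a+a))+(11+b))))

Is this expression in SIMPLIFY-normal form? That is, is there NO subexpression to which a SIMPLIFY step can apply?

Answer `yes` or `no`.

Answer: yes

Derivation:
Expression: (5+(((y+b)+((z+z)*(9+x)))*((1+(a+a))+(11+b))))
Scanning for simplifiable subexpressions (pre-order)...
  at root: (5+(((y+b)+((z+z)*(9+x)))*((1+(a+a))+(11+b)))) (not simplifiable)
  at R: (((y+b)+((z+z)*(9+x)))*((1+(a+a))+(11+b))) (not simplifiable)
  at RL: ((y+b)+((z+z)*(9+x))) (not simplifiable)
  at RLL: (y+b) (not simplifiable)
  at RLR: ((z+z)*(9+x)) (not simplifiable)
  at RLRL: (z+z) (not simplifiable)
  at RLRR: (9+x) (not simplifiable)
  at RR: ((1+(a+a))+(11+b)) (not simplifiable)
  at RRL: (1+(a+a)) (not simplifiable)
  at RRLR: (a+a) (not simplifiable)
  at RRR: (11+b) (not simplifiable)
Result: no simplifiable subexpression found -> normal form.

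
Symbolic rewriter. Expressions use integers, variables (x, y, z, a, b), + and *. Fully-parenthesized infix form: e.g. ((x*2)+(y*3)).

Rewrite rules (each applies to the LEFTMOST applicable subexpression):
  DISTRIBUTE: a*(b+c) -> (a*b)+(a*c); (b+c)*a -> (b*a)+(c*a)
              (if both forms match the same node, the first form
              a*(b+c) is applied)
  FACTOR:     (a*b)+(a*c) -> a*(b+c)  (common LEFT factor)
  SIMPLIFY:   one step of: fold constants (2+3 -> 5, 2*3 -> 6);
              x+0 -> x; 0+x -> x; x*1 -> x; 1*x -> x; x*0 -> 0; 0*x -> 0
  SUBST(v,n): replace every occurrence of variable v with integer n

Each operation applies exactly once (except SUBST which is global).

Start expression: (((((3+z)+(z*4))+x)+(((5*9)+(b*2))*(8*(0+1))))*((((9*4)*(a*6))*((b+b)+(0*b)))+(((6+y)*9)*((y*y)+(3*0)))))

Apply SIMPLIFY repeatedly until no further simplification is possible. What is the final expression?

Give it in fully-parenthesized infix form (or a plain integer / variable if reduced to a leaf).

Start: (((((3+z)+(z*4))+x)+(((5*9)+(b*2))*(8*(0+1))))*((((9*4)*(a*6))*((b+b)+(0*b)))+(((6+y)*9)*((y*y)+(3*0)))))
Step 1: at LRLL: (5*9) -> 45; overall: (((((3+z)+(z*4))+x)+(((5*9)+(b*2))*(8*(0+1))))*((((9*4)*(a*6))*((b+b)+(0*b)))+(((6+y)*9)*((y*y)+(3*0))))) -> (((((3+z)+(z*4))+x)+((45+(b*2))*(8*(0+1))))*((((9*4)*(a*6))*((b+b)+(0*b)))+(((6+y)*9)*((y*y)+(3*0)))))
Step 2: at LRRR: (0+1) -> 1; overall: (((((3+z)+(z*4))+x)+((45+(b*2))*(8*(0+1))))*((((9*4)*(a*6))*((b+b)+(0*b)))+(((6+y)*9)*((y*y)+(3*0))))) -> (((((3+z)+(z*4))+x)+((45+(b*2))*(8*1)))*((((9*4)*(a*6))*((b+b)+(0*b)))+(((6+y)*9)*((y*y)+(3*0)))))
Step 3: at LRR: (8*1) -> 8; overall: (((((3+z)+(z*4))+x)+((45+(b*2))*(8*1)))*((((9*4)*(a*6))*((b+b)+(0*b)))+(((6+y)*9)*((y*y)+(3*0))))) -> (((((3+z)+(z*4))+x)+((45+(b*2))*8))*((((9*4)*(a*6))*((b+b)+(0*b)))+(((6+y)*9)*((y*y)+(3*0)))))
Step 4: at RLLL: (9*4) -> 36; overall: (((((3+z)+(z*4))+x)+((45+(b*2))*8))*((((9*4)*(a*6))*((b+b)+(0*b)))+(((6+y)*9)*((y*y)+(3*0))))) -> (((((3+z)+(z*4))+x)+((45+(b*2))*8))*(((36*(a*6))*((b+b)+(0*b)))+(((6+y)*9)*((y*y)+(3*0)))))
Step 5: at RLRR: (0*b) -> 0; overall: (((((3+z)+(z*4))+x)+((45+(b*2))*8))*(((36*(a*6))*((b+b)+(0*b)))+(((6+y)*9)*((y*y)+(3*0))))) -> (((((3+z)+(z*4))+x)+((45+(b*2))*8))*(((36*(a*6))*((b+b)+0))+(((6+y)*9)*((y*y)+(3*0)))))
Step 6: at RLR: ((b+b)+0) -> (b+b); overall: (((((3+z)+(z*4))+x)+((45+(b*2))*8))*(((36*(a*6))*((b+b)+0))+(((6+y)*9)*((y*y)+(3*0))))) -> (((((3+z)+(z*4))+x)+((45+(b*2))*8))*(((36*(a*6))*(b+b))+(((6+y)*9)*((y*y)+(3*0)))))
Step 7: at RRRR: (3*0) -> 0; overall: (((((3+z)+(z*4))+x)+((45+(b*2))*8))*(((36*(a*6))*(b+b))+(((6+y)*9)*((y*y)+(3*0))))) -> (((((3+z)+(z*4))+x)+((45+(b*2))*8))*(((36*(a*6))*(b+b))+(((6+y)*9)*((y*y)+0))))
Step 8: at RRR: ((y*y)+0) -> (y*y); overall: (((((3+z)+(z*4))+x)+((45+(b*2))*8))*(((36*(a*6))*(b+b))+(((6+y)*9)*((y*y)+0)))) -> (((((3+z)+(z*4))+x)+((45+(b*2))*8))*(((36*(a*6))*(b+b))+(((6+y)*9)*(y*y))))
Fixed point: (((((3+z)+(z*4))+x)+((45+(b*2))*8))*(((36*(a*6))*(b+b))+(((6+y)*9)*(y*y))))

Answer: (((((3+z)+(z*4))+x)+((45+(b*2))*8))*(((36*(a*6))*(b+b))+(((6+y)*9)*(y*y))))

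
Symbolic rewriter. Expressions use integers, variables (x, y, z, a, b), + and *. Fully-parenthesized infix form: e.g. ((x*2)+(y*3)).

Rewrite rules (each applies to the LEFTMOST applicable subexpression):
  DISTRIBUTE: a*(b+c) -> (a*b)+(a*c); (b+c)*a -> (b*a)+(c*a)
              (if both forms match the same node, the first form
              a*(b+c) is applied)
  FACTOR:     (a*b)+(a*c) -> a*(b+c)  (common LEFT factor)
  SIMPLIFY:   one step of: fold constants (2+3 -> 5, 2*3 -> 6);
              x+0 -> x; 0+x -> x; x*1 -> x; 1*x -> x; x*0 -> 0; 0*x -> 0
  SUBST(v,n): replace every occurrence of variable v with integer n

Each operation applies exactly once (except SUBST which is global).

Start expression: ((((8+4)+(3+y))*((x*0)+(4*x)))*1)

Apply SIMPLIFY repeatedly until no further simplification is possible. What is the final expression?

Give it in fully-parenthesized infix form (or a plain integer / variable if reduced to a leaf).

Answer: ((12+(3+y))*(4*x))

Derivation:
Start: ((((8+4)+(3+y))*((x*0)+(4*x)))*1)
Step 1: at root: ((((8+4)+(3+y))*((x*0)+(4*x)))*1) -> (((8+4)+(3+y))*((x*0)+(4*x))); overall: ((((8+4)+(3+y))*((x*0)+(4*x)))*1) -> (((8+4)+(3+y))*((x*0)+(4*x)))
Step 2: at LL: (8+4) -> 12; overall: (((8+4)+(3+y))*((x*0)+(4*x))) -> ((12+(3+y))*((x*0)+(4*x)))
Step 3: at RL: (x*0) -> 0; overall: ((12+(3+y))*((x*0)+(4*x))) -> ((12+(3+y))*(0+(4*x)))
Step 4: at R: (0+(4*x)) -> (4*x); overall: ((12+(3+y))*(0+(4*x))) -> ((12+(3+y))*(4*x))
Fixed point: ((12+(3+y))*(4*x))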